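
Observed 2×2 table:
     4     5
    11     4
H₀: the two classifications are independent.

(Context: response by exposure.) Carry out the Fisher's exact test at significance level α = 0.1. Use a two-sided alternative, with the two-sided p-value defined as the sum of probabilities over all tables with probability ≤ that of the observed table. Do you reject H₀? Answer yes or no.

reject H₀: no

Margins: r₁=9, r₂=15, c₁=15, c₂=9, n=24
p_obs = C(9,4)·C(15,11)/C(24,15); sum pmf over tables with pmf ≤ p_obs
p-value (two-sided) = 0.21189
At α=0.1: p ≥ α → fail to reject H₀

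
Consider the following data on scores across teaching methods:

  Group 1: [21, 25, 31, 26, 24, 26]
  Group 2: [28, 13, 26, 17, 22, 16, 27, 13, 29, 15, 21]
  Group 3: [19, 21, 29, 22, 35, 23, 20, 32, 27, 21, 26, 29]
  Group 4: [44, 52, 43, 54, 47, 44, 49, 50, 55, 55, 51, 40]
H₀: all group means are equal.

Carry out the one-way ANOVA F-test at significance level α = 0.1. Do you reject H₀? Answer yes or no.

Group means [25.50, 20.64, 25.33, 48.67], grand mean 30.927
SSB = Σnᵢ(x̄ᵢ−x̄)² = 5493.402; SSW = ΣΣ(x−x̄ᵢ)² = 1003.379
MSB = 5493.402/3 = 1831.1339; MSW = 1003.379/37 = 27.1183
F = MSB/MSW = 67.5238
df = (3, 37)
p-value (upper-tail) = 0.00000
At α=0.1: p < α → reject H₀

reject H₀: yes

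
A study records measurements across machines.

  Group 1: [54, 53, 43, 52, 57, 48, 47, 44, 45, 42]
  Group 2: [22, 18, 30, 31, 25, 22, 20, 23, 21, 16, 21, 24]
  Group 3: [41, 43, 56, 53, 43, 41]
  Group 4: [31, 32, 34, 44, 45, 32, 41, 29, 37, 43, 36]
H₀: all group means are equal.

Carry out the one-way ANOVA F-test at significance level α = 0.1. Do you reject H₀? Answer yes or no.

Group means [48.50, 22.75, 46.17, 36.73], grand mean 36.897
SSB = Σnᵢ(x̄ᵢ−x̄)² = 4263.825; SSW = ΣΣ(x−x̄ᵢ)² = 993.765
MSB = 4263.825/3 = 1421.2749; MSW = 993.765/35 = 28.3933
F = MSB/MSW = 50.0567
df = (3, 35)
p-value (upper-tail) = 0.00000
At α=0.1: p < α → reject H₀

reject H₀: yes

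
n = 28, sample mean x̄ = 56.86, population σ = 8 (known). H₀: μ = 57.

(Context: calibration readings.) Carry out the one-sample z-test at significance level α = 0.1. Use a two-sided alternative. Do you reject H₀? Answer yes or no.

SE = σ/√n = 8/√28 = 1.5119
z = (x̄−μ₀)/SE = (56.86−57)/1.5119 = -0.0926
p-value (two-sided) = 0.92622
At α=0.1: p ≥ α → fail to reject H₀

reject H₀: no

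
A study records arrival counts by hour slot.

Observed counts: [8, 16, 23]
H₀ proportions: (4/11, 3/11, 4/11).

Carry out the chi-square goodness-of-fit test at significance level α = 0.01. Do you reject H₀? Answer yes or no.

n = 47; E_i = n·p_i = [17.09, 12.82, 17.09]
χ² = (8−17.09)²/17.09 + (16−12.82)²/12.82 + (23−17.09)²/17.09 = 7.6684
df = 2
p-value (upper-tail) = 0.02162
At α=0.01: p ≥ α → fail to reject H₀

reject H₀: no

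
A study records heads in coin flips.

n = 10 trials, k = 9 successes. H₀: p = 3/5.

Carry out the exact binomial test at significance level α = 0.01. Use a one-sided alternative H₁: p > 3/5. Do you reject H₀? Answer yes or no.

Exact binomial: n=10, k=9, p₀=3/5=0.6000
P(X≥9) from Σ C(n,i)·p₀^i·(1−p₀)^(n−i)
p-value (one-sided, H₁ greater) = 0.04636
At α=0.01: p ≥ α → fail to reject H₀

reject H₀: no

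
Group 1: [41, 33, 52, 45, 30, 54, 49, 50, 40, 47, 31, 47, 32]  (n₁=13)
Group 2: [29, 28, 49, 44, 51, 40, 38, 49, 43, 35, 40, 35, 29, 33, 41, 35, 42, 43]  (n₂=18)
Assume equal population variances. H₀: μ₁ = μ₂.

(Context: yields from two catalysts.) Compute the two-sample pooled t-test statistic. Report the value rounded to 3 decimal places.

x̄₁=42.385, s₁=8.491, n₁=13
x̄₂=39.111, s₂=6.953, n₂=18
s_p² = [12·8.491² + 17·6.953²]/29 = 58.1674
SE = √(s_p²·(1/13+1/18)) = 2.7760
t = (42.385−39.111)/2.7760 = 1.1792
df = 29

test statistic = 1.179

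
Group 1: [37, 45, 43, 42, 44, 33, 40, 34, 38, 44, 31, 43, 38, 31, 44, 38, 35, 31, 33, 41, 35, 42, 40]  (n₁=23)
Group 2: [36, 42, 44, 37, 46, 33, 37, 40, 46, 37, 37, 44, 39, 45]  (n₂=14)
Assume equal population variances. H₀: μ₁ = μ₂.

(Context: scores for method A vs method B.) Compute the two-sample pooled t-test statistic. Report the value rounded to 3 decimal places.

test statistic = -1.214

x̄₁=38.348, s₁=4.696, n₁=23
x̄₂=40.214, s₂=4.246, n₂=14
s_p² = [22·4.696² + 13·4.246²]/35 = 20.5593
SE = √(s_p²·(1/23+1/14)) = 1.5370
t = (38.348−40.214)/1.5370 = -1.2143
df = 35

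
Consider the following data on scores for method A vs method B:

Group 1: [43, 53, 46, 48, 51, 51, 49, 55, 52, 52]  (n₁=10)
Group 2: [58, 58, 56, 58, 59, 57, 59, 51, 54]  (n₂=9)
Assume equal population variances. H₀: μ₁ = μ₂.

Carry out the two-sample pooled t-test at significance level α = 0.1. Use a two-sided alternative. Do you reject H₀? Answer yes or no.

x̄₁=50.000, s₁=3.559, n₁=10
x̄₂=56.667, s₂=2.646, n₂=9
s_p² = [9·3.559² + 8·2.646²]/17 = 10.0000
SE = √(s_p²·(1/10+1/9)) = 1.4530
t = (50.000−56.667)/1.4530 = -4.5883
df = 17
p-value (two-sided) = 0.00026
At α=0.1: p < α → reject H₀

reject H₀: yes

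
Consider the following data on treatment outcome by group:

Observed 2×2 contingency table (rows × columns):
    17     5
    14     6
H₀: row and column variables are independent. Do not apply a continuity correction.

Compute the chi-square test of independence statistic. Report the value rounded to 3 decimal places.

Row totals [22, 20], col totals [31, 11], n=42
χ² = (17−16.24)²/16.24 + (5−5.76)²/5.76 + (14−14.76)²/14.76 + (6−5.24)²/5.24 = 0.2866
df = 1

test statistic = 0.287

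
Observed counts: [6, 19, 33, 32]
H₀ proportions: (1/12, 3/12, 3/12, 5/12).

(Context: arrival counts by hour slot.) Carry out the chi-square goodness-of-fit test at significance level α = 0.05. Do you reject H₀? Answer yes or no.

reject H₀: no

n = 90; E_i = n·p_i = [7.50, 22.50, 22.50, 37.50]
χ² = (6−7.50)²/7.50 + (19−22.50)²/22.50 + (33−22.50)²/22.50 + (32−37.50)²/37.50 = 6.5511
df = 3
p-value (upper-tail) = 0.08767
At α=0.05: p ≥ α → fail to reject H₀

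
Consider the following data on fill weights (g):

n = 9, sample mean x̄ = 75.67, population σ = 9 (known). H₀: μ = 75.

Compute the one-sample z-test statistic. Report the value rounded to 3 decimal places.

SE = σ/√n = 9/√9 = 3.0000
z = (x̄−μ₀)/SE = (75.67−75)/3.0000 = 0.2233

test statistic = 0.223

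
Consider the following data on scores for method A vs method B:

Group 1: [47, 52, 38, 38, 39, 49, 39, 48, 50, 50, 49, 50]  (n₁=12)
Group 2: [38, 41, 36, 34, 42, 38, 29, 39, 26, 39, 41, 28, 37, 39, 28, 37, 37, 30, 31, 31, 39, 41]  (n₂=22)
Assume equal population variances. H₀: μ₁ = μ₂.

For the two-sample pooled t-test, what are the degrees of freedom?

df = n₁ + n₂ − 2 = 12 + 22 − 2 = 32

degrees of freedom = 32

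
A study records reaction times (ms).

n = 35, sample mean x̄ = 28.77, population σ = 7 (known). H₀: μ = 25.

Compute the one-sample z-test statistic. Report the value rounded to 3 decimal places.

SE = σ/√n = 7/√35 = 1.1832
z = (x̄−μ₀)/SE = (28.77−25)/1.1832 = 3.1862

test statistic = 3.186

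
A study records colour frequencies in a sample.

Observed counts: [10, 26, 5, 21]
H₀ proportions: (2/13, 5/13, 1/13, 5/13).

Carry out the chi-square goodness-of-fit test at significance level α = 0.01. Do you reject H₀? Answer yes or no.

reject H₀: no

n = 62; E_i = n·p_i = [9.54, 23.85, 4.77, 23.85]
χ² = (10−9.54)²/9.54 + (26−23.85)²/23.85 + (5−4.77)²/4.77 + (21−23.85)²/23.85 = 0.5677
df = 3
p-value (upper-tail) = 0.90378
At α=0.01: p ≥ α → fail to reject H₀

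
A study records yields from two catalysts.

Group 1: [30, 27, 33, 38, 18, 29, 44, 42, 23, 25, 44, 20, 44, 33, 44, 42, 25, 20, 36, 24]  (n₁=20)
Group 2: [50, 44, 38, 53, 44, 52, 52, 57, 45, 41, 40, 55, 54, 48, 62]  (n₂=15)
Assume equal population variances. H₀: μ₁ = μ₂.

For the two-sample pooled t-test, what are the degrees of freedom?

degrees of freedom = 33

df = n₁ + n₂ − 2 = 20 + 15 − 2 = 33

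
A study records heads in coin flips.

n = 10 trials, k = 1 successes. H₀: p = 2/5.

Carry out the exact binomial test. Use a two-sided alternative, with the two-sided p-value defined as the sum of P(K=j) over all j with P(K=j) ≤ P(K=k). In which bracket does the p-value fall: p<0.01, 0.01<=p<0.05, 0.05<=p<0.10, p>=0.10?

Exact binomial: n=10, k=1, p₀=2/5=0.4000
P(X=j) = C(n,j)·p₀^j·(1−p₀)^(n−j); p = Σ P(X=j) over j with P(X=j) ≤ P(X=1)
p-value (two-sided) = 0.05865
→ bracket: 0.05<=p<0.10

p-value bracket: 0.05<=p<0.10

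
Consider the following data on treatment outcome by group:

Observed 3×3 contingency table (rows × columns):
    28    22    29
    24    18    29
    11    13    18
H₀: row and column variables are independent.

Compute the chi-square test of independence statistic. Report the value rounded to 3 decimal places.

test statistic = 1.359

Row totals [79, 71, 42], col totals [63, 53, 76], n=192
χ² = (28−25.92)²/25.92 + (22−21.81)²/21.81 + (29−31.27)²/31.27 + (24−23.30)²/23.30 + (18−19.60)²/19.60 + (29−28.10)²/28.10 + (11−13.78)²/13.78 + (13−11.59)²/11.59 + (18−16.62)²/16.62 = 1.3590
df = 4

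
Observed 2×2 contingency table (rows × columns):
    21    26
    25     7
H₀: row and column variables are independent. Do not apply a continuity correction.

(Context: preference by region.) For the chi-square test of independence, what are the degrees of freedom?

df = (r−1)(c−1) = (2−1)·(2−1) = 1

degrees of freedom = 1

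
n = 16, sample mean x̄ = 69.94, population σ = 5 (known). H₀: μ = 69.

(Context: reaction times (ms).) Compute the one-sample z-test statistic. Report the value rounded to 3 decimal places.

test statistic = 0.752

SE = σ/√n = 5/√16 = 1.2500
z = (x̄−μ₀)/SE = (69.94−69)/1.2500 = 0.7520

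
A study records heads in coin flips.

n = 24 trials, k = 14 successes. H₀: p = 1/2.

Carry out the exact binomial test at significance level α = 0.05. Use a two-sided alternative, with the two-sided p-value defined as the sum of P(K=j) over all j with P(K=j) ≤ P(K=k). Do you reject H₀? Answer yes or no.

reject H₀: no

Exact binomial: n=24, k=14, p₀=1/2=0.5000
P(X=j) = C(n,j)·p₀^j·(1−p₀)^(n−j); p = Σ P(X=j) over j with P(X=j) ≤ P(X=14)
p-value (two-sided) = 0.54126
At α=0.05: p ≥ α → fail to reject H₀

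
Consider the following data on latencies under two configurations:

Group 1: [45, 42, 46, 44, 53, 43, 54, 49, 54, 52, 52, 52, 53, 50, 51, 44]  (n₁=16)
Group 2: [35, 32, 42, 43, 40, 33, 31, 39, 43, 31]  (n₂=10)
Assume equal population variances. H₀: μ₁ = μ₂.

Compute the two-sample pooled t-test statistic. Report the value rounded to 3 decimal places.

test statistic = 6.570

x̄₁=49.000, s₁=4.274, n₁=16
x̄₂=36.900, s₂=5.021, n₂=10
s_p² = [15·4.274² + 9·5.021²]/24 = 20.8708
SE = √(s_p²·(1/16+1/10)) = 1.8416
t = (49.000−36.900)/1.8416 = 6.5704
df = 24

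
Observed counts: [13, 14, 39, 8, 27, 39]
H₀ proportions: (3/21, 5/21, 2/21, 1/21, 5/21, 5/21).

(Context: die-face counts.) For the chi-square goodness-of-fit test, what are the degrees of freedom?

degrees of freedom = 5

df = k − 1 = 6 − 1 = 5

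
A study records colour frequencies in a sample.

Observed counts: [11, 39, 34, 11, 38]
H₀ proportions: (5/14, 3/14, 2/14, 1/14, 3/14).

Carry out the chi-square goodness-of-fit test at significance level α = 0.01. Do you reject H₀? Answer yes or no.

n = 133; E_i = n·p_i = [47.50, 28.50, 19.00, 9.50, 28.50]
χ² = (11−47.50)²/47.50 + (39−28.50)²/28.50 + (34−19.00)²/19.00 + (11−9.50)²/9.50 + (38−28.50)²/28.50 = 47.1614
df = 4
p-value (upper-tail) = 0.00000
At α=0.01: p < α → reject H₀

reject H₀: yes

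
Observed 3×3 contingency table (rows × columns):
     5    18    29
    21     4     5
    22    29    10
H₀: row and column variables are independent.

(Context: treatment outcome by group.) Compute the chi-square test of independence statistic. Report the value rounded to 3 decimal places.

Row totals [52, 30, 61], col totals [48, 51, 44], n=143
χ² = (5−17.45)²/17.45 + (18−18.55)²/18.55 + (29−16.00)²/16.00 + (21−10.07)²/10.07 + (4−10.70)²/10.70 + (5−9.23)²/9.23 + (22−20.48)²/20.48 + (29−21.76)²/21.76 + (10−18.77)²/18.77 = 44.0861
df = 4

test statistic = 44.086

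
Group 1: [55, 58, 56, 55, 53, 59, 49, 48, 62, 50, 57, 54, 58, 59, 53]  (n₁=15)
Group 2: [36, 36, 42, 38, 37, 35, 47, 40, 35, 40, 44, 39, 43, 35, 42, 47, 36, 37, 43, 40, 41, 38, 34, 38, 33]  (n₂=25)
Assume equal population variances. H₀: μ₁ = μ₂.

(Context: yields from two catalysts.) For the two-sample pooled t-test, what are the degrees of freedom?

df = n₁ + n₂ − 2 = 15 + 25 − 2 = 38

degrees of freedom = 38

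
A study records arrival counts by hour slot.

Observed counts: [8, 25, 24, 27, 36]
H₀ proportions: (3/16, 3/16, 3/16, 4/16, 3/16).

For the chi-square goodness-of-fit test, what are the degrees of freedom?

degrees of freedom = 4

df = k − 1 = 5 − 1 = 4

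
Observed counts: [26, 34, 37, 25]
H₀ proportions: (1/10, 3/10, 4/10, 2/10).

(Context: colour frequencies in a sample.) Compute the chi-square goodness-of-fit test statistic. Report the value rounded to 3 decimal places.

n = 122; E_i = n·p_i = [12.20, 36.60, 48.80, 24.40]
χ² = (26−12.20)²/12.20 + (34−36.60)²/36.60 + (37−48.80)²/48.80 + (25−24.40)²/24.40 = 18.6626
df = 3

test statistic = 18.663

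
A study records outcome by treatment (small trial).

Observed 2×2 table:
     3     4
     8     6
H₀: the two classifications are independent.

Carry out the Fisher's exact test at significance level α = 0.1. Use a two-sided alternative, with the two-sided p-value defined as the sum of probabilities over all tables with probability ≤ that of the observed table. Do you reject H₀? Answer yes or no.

Margins: r₁=7, r₂=14, c₁=11, c₂=10, n=21
p_obs = C(7,3)·C(14,8)/C(21,11); sum pmf over tables with pmf ≤ p_obs
p-value (two-sided) = 0.65944
At α=0.1: p ≥ α → fail to reject H₀

reject H₀: no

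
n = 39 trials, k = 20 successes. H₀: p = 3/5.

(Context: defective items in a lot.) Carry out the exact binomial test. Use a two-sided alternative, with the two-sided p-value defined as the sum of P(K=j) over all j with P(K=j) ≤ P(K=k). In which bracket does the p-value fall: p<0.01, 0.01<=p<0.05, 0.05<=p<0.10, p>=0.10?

p-value bracket: p>=0.10

Exact binomial: n=39, k=20, p₀=3/5=0.6000
P(X=j) = C(n,j)·p₀^j·(1−p₀)^(n−j); p = Σ P(X=j) over j with P(X=j) ≤ P(X=20)
p-value (two-sided) = 0.32670
→ bracket: p>=0.10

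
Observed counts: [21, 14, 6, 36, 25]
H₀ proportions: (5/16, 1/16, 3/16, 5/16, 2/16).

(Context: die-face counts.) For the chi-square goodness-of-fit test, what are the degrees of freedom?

degrees of freedom = 4

df = k − 1 = 5 − 1 = 4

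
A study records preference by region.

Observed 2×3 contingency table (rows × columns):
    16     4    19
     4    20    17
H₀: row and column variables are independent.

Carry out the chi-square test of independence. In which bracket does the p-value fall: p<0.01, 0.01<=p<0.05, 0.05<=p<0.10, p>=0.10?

Row totals [39, 41], col totals [20, 24, 36], n=80
χ² = (16−9.75)²/9.75 + (4−11.70)²/11.70 + (19−17.55)²/17.55 + (4−10.25)²/10.25 + (20−12.30)²/12.30 + (17−18.45)²/18.45 = 17.9390
df = 2
p-value (upper-tail) = 0.00013
→ bracket: p<0.01

p-value bracket: p<0.01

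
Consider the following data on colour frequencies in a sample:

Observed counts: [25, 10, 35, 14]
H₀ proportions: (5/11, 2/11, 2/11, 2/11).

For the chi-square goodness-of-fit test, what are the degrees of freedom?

df = k − 1 = 4 − 1 = 3

degrees of freedom = 3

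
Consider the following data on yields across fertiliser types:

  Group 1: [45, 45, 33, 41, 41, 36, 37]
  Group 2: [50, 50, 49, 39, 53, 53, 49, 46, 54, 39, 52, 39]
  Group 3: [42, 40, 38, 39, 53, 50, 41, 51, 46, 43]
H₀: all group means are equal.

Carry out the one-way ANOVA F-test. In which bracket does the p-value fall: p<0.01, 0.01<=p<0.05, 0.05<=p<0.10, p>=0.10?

Group means [39.71, 47.75, 44.30], grand mean 44.621
SSB = Σnᵢ(x̄ᵢ−x̄)² = 287.049; SSW = ΣΣ(x−x̄ᵢ)² = 743.779
MSB = 287.049/2 = 143.5245; MSW = 743.779/26 = 28.6069
F = MSB/MSW = 5.0171
df = (2, 26)
p-value (upper-tail) = 0.01437
→ bracket: 0.01<=p<0.05

p-value bracket: 0.01<=p<0.05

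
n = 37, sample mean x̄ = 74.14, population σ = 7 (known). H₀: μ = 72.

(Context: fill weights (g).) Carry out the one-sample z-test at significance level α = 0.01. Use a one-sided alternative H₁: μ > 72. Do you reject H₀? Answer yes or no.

SE = σ/√n = 7/√37 = 1.1508
z = (x̄−μ₀)/SE = (74.14−72)/1.1508 = 1.8596
p-value (one-sided, H₁ greater) = 0.03147
At α=0.01: p ≥ α → fail to reject H₀

reject H₀: no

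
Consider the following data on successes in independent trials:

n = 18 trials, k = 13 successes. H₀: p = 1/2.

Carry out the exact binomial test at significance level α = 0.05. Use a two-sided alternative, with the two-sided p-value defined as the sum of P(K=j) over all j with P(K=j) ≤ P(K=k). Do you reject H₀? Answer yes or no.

Exact binomial: n=18, k=13, p₀=1/2=0.5000
P(X=j) = C(n,j)·p₀^j·(1−p₀)^(n−j); p = Σ P(X=j) over j with P(X=j) ≤ P(X=13)
p-value (two-sided) = 0.09625
At α=0.05: p ≥ α → fail to reject H₀

reject H₀: no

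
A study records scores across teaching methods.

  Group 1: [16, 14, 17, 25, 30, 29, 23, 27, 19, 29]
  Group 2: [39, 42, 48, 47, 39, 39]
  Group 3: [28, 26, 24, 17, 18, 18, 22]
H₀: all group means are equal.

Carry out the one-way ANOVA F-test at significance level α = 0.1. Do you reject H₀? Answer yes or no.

reject H₀: yes

Group means [22.90, 42.33, 21.86], grand mean 27.652
SSB = Σnᵢ(x̄ᵢ−x̄)² = 1754.127; SSW = ΣΣ(x−x̄ᵢ)² = 523.090
MSB = 1754.127/2 = 877.0635; MSW = 523.090/20 = 26.1545
F = MSB/MSW = 33.5339
df = (2, 20)
p-value (upper-tail) = 0.00000
At α=0.1: p < α → reject H₀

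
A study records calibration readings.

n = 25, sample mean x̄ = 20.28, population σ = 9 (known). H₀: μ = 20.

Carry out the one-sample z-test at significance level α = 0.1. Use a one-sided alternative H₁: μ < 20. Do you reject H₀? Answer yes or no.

SE = σ/√n = 9/√25 = 1.8000
z = (x̄−μ₀)/SE = (20.28−20)/1.8000 = 0.1556
p-value (one-sided, H₁ less) = 0.56181
At α=0.1: p ≥ α → fail to reject H₀

reject H₀: no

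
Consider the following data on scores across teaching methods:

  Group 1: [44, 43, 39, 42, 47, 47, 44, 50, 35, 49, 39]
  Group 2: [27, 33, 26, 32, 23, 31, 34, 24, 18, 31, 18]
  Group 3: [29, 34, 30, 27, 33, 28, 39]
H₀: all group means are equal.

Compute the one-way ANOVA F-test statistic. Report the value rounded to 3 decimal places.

Group means [43.55, 27.00, 31.43], grand mean 34.345
SSB = Σnᵢ(x̄ᵢ−x̄)² = 1584.110; SSW = ΣΣ(x−x̄ᵢ)² = 648.442
MSB = 1584.110/2 = 792.0551; MSW = 648.442/26 = 24.9401
F = MSB/MSW = 31.7583
df = (2, 26)

test statistic = 31.758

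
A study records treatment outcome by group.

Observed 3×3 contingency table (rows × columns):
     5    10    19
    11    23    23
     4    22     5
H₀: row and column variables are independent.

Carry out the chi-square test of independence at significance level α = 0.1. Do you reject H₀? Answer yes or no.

Row totals [34, 57, 31], col totals [20, 55, 47], n=122
χ² = (5−5.57)²/5.57 + (10−15.33)²/15.33 + (19−13.10)²/13.10 + (11−9.34)²/9.34 + (23−25.70)²/25.70 + (23−21.96)²/21.96 + (4−5.08)²/5.08 + (22−13.98)²/13.98 + (5−11.94)²/11.94 = 14.0698
df = 4
p-value (upper-tail) = 0.00708
At α=0.1: p < α → reject H₀

reject H₀: yes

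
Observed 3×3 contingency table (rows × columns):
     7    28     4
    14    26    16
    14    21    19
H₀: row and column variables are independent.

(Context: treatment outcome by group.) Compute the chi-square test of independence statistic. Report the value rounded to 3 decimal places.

Row totals [39, 56, 54], col totals [35, 75, 39], n=149
χ² = (7−9.16)²/9.16 + (28−19.63)²/19.63 + (4−10.21)²/10.21 + (14−13.15)²/13.15 + (26−28.19)²/28.19 + (16−14.66)²/14.66 + (14−12.68)²/12.68 + (21−27.18)²/27.18 + (19−14.13)²/14.13 = 11.4174
df = 4

test statistic = 11.417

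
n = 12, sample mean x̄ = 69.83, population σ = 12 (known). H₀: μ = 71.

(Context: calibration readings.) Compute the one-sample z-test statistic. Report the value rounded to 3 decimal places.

test statistic = -0.338

SE = σ/√n = 12/√12 = 3.4641
z = (x̄−μ₀)/SE = (69.83−71)/3.4641 = -0.3377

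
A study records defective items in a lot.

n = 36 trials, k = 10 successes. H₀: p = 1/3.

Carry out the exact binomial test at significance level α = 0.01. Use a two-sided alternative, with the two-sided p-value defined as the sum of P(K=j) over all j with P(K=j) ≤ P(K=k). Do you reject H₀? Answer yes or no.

Exact binomial: n=36, k=10, p₀=1/3=0.3333
P(X=j) = C(n,j)·p₀^j·(1−p₀)^(n−j); p = Σ P(X=j) over j with P(X=j) ≤ P(X=10)
p-value (two-sided) = 0.59663
At α=0.01: p ≥ α → fail to reject H₀

reject H₀: no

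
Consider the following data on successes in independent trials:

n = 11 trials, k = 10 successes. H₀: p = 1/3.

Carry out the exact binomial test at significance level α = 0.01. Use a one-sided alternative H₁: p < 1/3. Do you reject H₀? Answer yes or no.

Exact binomial: n=11, k=10, p₀=1/3=0.3333
P(X≤10) from Σ C(n,i)·p₀^i·(1−p₀)^(n−i)
p-value (one-sided, H₁ less) = 0.99999
At α=0.01: p ≥ α → fail to reject H₀

reject H₀: no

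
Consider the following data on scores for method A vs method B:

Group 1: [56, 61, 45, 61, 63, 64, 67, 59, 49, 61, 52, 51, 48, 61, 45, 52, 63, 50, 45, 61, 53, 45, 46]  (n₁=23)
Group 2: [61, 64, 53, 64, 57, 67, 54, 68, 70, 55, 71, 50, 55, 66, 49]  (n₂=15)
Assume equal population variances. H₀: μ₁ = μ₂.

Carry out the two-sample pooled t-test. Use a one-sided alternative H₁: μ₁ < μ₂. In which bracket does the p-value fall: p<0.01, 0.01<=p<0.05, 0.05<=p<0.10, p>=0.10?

x̄₁=54.696, s₁=7.314, n₁=23
x̄₂=60.267, s₂=7.401, n₂=15
s_p² = [22·7.314² + 14·7.401²]/36 = 53.9945
SE = √(s_p²·(1/23+1/15)) = 2.4387
t = (54.696−60.267)/2.4387 = -2.2844
df = 36
p-value (one-sided, H₁ less) = 0.01417
→ bracket: 0.01<=p<0.05

p-value bracket: 0.01<=p<0.05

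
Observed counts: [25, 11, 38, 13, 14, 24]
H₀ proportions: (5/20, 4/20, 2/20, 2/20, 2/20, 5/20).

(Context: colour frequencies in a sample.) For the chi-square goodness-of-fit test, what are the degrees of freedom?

degrees of freedom = 5

df = k − 1 = 6 − 1 = 5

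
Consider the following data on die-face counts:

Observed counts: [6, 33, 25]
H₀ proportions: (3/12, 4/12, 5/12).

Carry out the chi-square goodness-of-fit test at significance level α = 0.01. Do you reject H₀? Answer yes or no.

n = 64; E_i = n·p_i = [16.00, 21.33, 26.67]
χ² = (6−16.00)²/16.00 + (33−21.33)²/21.33 + (25−26.67)²/26.67 = 12.7344
df = 2
p-value (upper-tail) = 0.00172
At α=0.01: p < α → reject H₀

reject H₀: yes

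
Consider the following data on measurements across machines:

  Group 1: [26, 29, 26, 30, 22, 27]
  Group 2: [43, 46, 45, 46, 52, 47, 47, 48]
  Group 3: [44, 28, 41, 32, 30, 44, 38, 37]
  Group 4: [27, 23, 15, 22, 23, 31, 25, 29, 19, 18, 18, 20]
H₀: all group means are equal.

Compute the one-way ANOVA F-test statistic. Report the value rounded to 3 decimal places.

Group means [26.67, 46.75, 36.75, 22.50], grand mean 32.294
SSB = Σnᵢ(x̄ᵢ−x̄)² = 3171.725; SSW = ΣΣ(x−x̄ᵢ)² = 613.333
MSB = 3171.725/3 = 1057.2418; MSW = 613.333/30 = 20.4444
F = MSB/MSW = 51.7129
df = (3, 30)

test statistic = 51.713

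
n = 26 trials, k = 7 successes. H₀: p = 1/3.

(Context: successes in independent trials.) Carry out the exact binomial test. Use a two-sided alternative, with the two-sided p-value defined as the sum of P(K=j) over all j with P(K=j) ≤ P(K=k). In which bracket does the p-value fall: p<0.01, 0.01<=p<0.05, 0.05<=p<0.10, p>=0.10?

Exact binomial: n=26, k=7, p₀=1/3=0.3333
P(X=j) = C(n,j)·p₀^j·(1−p₀)^(n−j); p = Σ P(X=j) over j with P(X=j) ≤ P(X=7)
p-value (two-sided) = 0.54081
→ bracket: p>=0.10

p-value bracket: p>=0.10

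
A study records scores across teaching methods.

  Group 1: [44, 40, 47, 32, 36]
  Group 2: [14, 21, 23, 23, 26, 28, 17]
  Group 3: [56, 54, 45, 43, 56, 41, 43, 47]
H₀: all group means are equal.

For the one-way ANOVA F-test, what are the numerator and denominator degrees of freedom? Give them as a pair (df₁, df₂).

k = 3 groups, N = 20 total
df = (k−1, N−k) = (3−1, 20−3) = (2, 17)

degrees of freedom = [2, 17]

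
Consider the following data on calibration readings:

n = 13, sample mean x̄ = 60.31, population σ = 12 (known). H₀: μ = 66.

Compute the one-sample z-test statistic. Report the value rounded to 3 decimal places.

test statistic = -1.710

SE = σ/√n = 12/√13 = 3.3282
z = (x̄−μ₀)/SE = (60.31−66)/3.3282 = -1.7096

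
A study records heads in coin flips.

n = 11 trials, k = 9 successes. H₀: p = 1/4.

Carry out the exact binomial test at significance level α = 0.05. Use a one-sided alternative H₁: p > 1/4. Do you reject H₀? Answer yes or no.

reject H₀: yes

Exact binomial: n=11, k=9, p₀=1/4=0.2500
P(X≥9) from Σ C(n,i)·p₀^i·(1−p₀)^(n−i)
p-value (one-sided, H₁ greater) = 0.00013
At α=0.05: p < α → reject H₀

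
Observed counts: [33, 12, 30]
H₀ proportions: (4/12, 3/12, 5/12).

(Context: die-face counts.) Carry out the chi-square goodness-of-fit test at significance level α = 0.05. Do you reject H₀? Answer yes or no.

reject H₀: no

n = 75; E_i = n·p_i = [25.00, 18.75, 31.25]
χ² = (33−25.00)²/25.00 + (12−18.75)²/18.75 + (30−31.25)²/31.25 = 5.0400
df = 2
p-value (upper-tail) = 0.08046
At α=0.05: p ≥ α → fail to reject H₀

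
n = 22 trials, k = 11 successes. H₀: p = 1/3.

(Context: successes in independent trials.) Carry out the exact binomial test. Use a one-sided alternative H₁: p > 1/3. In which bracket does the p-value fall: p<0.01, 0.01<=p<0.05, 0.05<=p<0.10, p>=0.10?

Exact binomial: n=22, k=11, p₀=1/3=0.3333
P(X≥11) from Σ C(n,i)·p₀^i·(1−p₀)^(n−i)
p-value (one-sided, H₁ greater) = 0.07874
→ bracket: 0.05<=p<0.10

p-value bracket: 0.05<=p<0.10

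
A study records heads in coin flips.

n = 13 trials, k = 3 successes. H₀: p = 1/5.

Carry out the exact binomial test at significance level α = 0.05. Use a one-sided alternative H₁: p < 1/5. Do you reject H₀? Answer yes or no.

reject H₀: no

Exact binomial: n=13, k=3, p₀=1/5=0.2000
P(X≤3) from Σ C(n,i)·p₀^i·(1−p₀)^(n−i)
p-value (one-sided, H₁ less) = 0.74732
At α=0.05: p ≥ α → fail to reject H₀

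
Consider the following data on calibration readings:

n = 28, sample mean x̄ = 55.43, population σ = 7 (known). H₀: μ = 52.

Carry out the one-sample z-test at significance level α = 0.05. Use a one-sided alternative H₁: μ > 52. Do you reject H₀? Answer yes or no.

reject H₀: yes

SE = σ/√n = 7/√28 = 1.3229
z = (x̄−μ₀)/SE = (55.43−52)/1.3229 = 2.5928
p-value (one-sided, H₁ greater) = 0.00476
At α=0.05: p < α → reject H₀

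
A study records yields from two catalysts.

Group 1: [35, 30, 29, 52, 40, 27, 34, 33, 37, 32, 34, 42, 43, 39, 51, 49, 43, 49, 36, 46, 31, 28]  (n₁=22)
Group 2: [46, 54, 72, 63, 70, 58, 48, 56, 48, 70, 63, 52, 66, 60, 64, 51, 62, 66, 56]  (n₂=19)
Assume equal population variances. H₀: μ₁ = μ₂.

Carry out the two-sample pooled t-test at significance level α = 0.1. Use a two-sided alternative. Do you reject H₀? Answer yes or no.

reject H₀: yes

x̄₁=38.182, s₁=7.756, n₁=22
x̄₂=59.211, s₂=7.969, n₂=19
s_p² = [21·7.756² + 18·7.969²]/39 = 61.7033
SE = √(s_p²·(1/22+1/19)) = 2.4601
t = (38.182−59.211)/2.4601 = -8.5478
df = 39
p-value (two-sided) = 0.00000
At α=0.1: p < α → reject H₀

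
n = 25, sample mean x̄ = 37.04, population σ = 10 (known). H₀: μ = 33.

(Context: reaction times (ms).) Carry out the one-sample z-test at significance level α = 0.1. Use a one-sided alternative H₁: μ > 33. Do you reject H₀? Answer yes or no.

SE = σ/√n = 10/√25 = 2.0000
z = (x̄−μ₀)/SE = (37.04−33)/2.0000 = 2.0200
p-value (one-sided, H₁ greater) = 0.02169
At α=0.1: p < α → reject H₀

reject H₀: yes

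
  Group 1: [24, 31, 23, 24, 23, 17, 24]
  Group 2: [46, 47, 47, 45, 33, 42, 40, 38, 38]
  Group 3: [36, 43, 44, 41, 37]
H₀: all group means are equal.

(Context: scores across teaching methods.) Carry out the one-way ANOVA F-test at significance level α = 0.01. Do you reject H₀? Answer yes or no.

Group means [23.71, 41.78, 40.20], grand mean 35.381
SSB = Σnᵢ(x̄ᵢ−x̄)² = 1437.168; SSW = ΣΣ(x−x̄ᵢ)² = 341.784
MSB = 1437.168/2 = 718.5841; MSW = 341.784/18 = 18.9880
F = MSB/MSW = 37.8441
df = (2, 18)
p-value (upper-tail) = 0.00000
At α=0.01: p < α → reject H₀

reject H₀: yes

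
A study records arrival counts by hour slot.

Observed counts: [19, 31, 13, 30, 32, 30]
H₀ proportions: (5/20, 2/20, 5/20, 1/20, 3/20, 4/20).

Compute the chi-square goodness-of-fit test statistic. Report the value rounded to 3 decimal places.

test statistic = 109.882

n = 155; E_i = n·p_i = [38.75, 15.50, 38.75, 7.75, 23.25, 31.00]
χ² = (19−38.75)²/38.75 + (31−15.50)²/15.50 + (13−38.75)²/38.75 + (30−7.75)²/7.75 + (32−23.25)²/23.25 + (30−31.00)²/31.00 = 109.8817
df = 5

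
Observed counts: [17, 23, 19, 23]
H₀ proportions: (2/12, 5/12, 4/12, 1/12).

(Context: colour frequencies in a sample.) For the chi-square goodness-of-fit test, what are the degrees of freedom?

df = k − 1 = 4 − 1 = 3

degrees of freedom = 3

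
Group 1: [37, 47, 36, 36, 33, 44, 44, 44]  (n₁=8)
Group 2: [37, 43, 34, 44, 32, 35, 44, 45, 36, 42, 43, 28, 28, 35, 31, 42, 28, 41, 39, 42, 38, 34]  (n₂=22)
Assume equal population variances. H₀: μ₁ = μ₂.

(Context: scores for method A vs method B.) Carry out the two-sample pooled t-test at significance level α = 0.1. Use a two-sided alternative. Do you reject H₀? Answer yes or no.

reject H₀: no

x̄₁=40.125, s₁=5.167, n₁=8
x̄₂=37.318, s₂=5.601, n₂=22
s_p² = [7·5.167² + 21·5.601²]/28 = 30.2017
SE = √(s_p²·(1/8+1/22)) = 2.2689
t = (40.125−37.318)/2.2689 = 1.2371
df = 28
p-value (two-sided) = 0.22634
At α=0.1: p ≥ α → fail to reject H₀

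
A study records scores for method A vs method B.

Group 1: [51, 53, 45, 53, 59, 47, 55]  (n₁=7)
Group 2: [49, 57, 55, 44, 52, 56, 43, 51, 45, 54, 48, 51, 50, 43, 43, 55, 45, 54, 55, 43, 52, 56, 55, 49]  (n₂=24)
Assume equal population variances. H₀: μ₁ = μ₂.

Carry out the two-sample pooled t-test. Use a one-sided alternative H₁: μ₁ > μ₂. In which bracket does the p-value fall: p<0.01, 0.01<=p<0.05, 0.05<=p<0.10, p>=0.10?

p-value bracket: p>=0.10

x̄₁=51.857, s₁=4.741, n₁=7
x̄₂=50.208, s₂=4.890, n₂=24
s_p² = [6·4.741² + 23·4.890²]/29 = 23.6143
SE = √(s_p²·(1/7+1/24)) = 2.0874
t = (51.857−50.208)/2.0874 = 0.7899
df = 29
p-value (one-sided, H₁ greater) = 0.21801
→ bracket: p>=0.10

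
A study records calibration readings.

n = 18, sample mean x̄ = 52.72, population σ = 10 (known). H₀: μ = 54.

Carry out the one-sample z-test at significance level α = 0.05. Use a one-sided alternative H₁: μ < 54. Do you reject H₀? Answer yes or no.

reject H₀: no

SE = σ/√n = 10/√18 = 2.3570
z = (x̄−μ₀)/SE = (52.72−54)/2.3570 = -0.5431
p-value (one-sided, H₁ less) = 0.29354
At α=0.05: p ≥ α → fail to reject H₀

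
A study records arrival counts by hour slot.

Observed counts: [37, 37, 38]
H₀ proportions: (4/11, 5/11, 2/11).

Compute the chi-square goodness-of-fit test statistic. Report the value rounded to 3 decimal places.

n = 112; E_i = n·p_i = [40.73, 50.91, 20.36]
χ² = (37−40.73)²/40.73 + (37−50.91)²/50.91 + (38−20.36)²/20.36 = 19.4156
df = 2

test statistic = 19.416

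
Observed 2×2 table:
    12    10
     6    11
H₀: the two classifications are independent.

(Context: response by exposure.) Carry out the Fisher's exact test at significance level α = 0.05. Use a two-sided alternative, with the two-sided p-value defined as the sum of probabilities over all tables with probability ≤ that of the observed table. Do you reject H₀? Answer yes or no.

reject H₀: no

Margins: r₁=22, r₂=17, c₁=18, c₂=21, n=39
p_obs = C(22,12)·C(17,6)/C(39,18); sum pmf over tables with pmf ≤ p_obs
p-value (two-sided) = 0.33400
At α=0.05: p ≥ α → fail to reject H₀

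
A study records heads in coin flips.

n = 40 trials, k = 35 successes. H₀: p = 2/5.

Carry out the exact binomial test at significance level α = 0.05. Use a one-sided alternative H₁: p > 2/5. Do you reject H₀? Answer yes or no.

reject H₀: yes

Exact binomial: n=40, k=35, p₀=2/5=0.4000
P(X≥35) from Σ C(n,i)·p₀^i·(1−p₀)^(n−i)
p-value (one-sided, H₁ greater) = 0.00000
At α=0.05: p < α → reject H₀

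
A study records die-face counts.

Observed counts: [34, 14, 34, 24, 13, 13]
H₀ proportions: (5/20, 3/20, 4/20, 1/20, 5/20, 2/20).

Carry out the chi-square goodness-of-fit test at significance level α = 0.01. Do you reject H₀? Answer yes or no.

n = 132; E_i = n·p_i = [33.00, 19.80, 26.40, 6.60, 33.00, 13.20]
χ² = (34−33.00)²/33.00 + (14−19.80)²/19.80 + (34−26.40)²/26.40 + (24−6.60)²/6.60 + (13−33.00)²/33.00 + (13−13.20)²/13.20 = 61.9141
df = 5
p-value (upper-tail) = 0.00000
At α=0.01: p < α → reject H₀

reject H₀: yes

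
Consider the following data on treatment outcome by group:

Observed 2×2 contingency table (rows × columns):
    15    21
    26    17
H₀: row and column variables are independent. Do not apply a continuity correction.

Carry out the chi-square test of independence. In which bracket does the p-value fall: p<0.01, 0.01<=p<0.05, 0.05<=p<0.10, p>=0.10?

p-value bracket: 0.05<=p<0.10

Row totals [36, 43], col totals [41, 38], n=79
χ² = (15−18.68)²/18.68 + (21−17.32)²/17.32 + (26−22.32)²/22.32 + (17−20.68)²/20.68 = 2.7738
df = 1
p-value (upper-tail) = 0.09582
→ bracket: 0.05<=p<0.10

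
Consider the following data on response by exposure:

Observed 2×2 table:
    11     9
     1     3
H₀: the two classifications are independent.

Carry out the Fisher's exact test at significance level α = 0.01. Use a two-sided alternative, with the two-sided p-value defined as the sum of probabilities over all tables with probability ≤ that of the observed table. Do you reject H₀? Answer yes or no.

reject H₀: no

Margins: r₁=20, r₂=4, c₁=12, c₂=12, n=24
p_obs = C(20,11)·C(4,1)/C(24,12); sum pmf over tables with pmf ≤ p_obs
p-value (two-sided) = 0.59006
At α=0.01: p ≥ α → fail to reject H₀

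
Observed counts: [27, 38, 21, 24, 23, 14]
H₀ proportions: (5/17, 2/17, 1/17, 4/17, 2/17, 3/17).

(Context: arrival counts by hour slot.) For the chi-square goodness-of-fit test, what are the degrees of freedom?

degrees of freedom = 5

df = k − 1 = 6 − 1 = 5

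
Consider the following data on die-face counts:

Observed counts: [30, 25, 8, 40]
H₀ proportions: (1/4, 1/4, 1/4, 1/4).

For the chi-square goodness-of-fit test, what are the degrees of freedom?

df = k − 1 = 4 − 1 = 3

degrees of freedom = 3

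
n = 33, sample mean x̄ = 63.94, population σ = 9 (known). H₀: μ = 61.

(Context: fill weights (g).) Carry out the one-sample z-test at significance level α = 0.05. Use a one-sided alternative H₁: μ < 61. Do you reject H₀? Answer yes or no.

reject H₀: no

SE = σ/√n = 9/√33 = 1.5667
z = (x̄−μ₀)/SE = (63.94−61)/1.5667 = 1.8766
p-value (one-sided, H₁ less) = 0.96971
At α=0.05: p ≥ α → fail to reject H₀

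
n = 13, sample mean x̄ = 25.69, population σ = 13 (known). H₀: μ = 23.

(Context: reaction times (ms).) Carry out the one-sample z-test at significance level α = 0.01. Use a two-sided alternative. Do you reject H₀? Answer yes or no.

SE = σ/√n = 13/√13 = 3.6056
z = (x̄−μ₀)/SE = (25.69−23)/3.6056 = 0.7461
p-value (two-sided) = 0.45562
At α=0.01: p ≥ α → fail to reject H₀

reject H₀: no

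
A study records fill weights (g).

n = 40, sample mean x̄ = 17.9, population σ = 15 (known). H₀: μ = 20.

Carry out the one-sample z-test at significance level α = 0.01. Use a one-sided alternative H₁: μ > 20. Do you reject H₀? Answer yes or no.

SE = σ/√n = 15/√40 = 2.3717
z = (x̄−μ₀)/SE = (17.9−20)/2.3717 = -0.8854
p-value (one-sided, H₁ greater) = 0.81204
At α=0.01: p ≥ α → fail to reject H₀

reject H₀: no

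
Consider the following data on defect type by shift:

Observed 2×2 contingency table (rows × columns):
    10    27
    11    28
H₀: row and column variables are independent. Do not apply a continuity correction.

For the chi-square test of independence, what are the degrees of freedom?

df = (r−1)(c−1) = (2−1)·(2−1) = 1

degrees of freedom = 1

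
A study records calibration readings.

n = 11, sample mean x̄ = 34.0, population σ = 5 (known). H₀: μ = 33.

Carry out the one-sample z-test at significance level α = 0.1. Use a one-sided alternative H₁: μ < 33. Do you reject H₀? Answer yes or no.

SE = σ/√n = 5/√11 = 1.5076
z = (x̄−μ₀)/SE = (34.0−33)/1.5076 = 0.6633
p-value (one-sided, H₁ less) = 0.74644
At α=0.1: p ≥ α → fail to reject H₀

reject H₀: no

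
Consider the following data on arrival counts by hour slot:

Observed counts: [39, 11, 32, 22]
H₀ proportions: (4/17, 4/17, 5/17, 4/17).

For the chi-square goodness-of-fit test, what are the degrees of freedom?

df = k − 1 = 4 − 1 = 3

degrees of freedom = 3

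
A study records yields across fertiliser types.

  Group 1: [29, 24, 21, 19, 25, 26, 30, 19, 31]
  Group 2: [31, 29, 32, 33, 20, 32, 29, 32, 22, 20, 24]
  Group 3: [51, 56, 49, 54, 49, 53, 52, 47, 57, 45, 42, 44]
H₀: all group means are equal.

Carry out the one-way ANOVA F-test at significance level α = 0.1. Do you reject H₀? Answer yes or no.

Group means [24.89, 27.64, 49.92], grand mean 35.219
SSB = Σnᵢ(x̄ᵢ−x̄)² = 4185.118; SSW = ΣΣ(x−x̄ᵢ)² = 680.351
MSB = 4185.118/2 = 2092.5589; MSW = 680.351/29 = 23.4604
F = MSB/MSW = 89.1954
df = (2, 29)
p-value (upper-tail) = 0.00000
At α=0.1: p < α → reject H₀

reject H₀: yes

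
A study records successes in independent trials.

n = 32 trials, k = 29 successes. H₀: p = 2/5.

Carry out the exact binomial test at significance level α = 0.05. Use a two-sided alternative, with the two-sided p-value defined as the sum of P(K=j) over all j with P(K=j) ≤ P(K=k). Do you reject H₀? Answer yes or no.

Exact binomial: n=32, k=29, p₀=2/5=0.4000
P(X=j) = C(n,j)·p₀^j·(1−p₀)^(n−j); p = Σ P(X=j) over j with P(X=j) ≤ P(X=29)
p-value (two-sided) = 0.00000
At α=0.05: p < α → reject H₀

reject H₀: yes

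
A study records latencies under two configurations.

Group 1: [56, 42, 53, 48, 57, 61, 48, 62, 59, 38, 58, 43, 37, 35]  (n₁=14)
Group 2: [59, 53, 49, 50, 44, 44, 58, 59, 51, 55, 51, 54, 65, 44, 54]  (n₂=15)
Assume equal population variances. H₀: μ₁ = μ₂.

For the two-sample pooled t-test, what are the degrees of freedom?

df = n₁ + n₂ − 2 = 14 + 15 − 2 = 27

degrees of freedom = 27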